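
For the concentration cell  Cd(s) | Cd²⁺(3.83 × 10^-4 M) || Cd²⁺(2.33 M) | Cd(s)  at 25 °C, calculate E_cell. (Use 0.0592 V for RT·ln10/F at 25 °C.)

Both half-cells are Cd²⁺/Cd, so E°_cell = 0. The concentrated side is the cathode; the cell reaction moves Cd²⁺ from high to low concentration with n = 2.
Q = [Cd²⁺]_dilute/[Cd²⁺]_conc = 3.83 × 10^-4/2.33 = 1.64 × 10^-4.
E = 0 − (0.0592/2) log Q = −(0.0592/2)(-3.784) = 0.1120 V.

0.11 V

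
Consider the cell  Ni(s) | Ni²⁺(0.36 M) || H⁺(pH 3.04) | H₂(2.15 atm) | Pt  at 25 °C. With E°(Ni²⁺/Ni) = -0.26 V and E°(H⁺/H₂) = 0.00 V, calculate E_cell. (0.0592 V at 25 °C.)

The hydrogen couple is the cathode, so E°_cell = 0.26 V; n = 2.
[H⁺] = 10^(−3.04) = 9.1 × 10^-4 M, and Q = [Ni²⁺]·P(H₂) / [H⁺]^2 = 9.31 × 10^5.
E = E° − (0.0592/2) log Q = 0.26 − (0.0592/2)(5.969) = 0.083 V.

0.083 V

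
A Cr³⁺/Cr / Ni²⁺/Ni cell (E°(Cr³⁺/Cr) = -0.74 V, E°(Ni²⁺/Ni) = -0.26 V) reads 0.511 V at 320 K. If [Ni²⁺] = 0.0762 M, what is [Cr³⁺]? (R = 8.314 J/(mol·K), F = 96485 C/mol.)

7.2 × 10^-4 M

From the Nernst equation, ln Q = nF(E° − E)/RT = 6×96485×(0.48 − 0.511)/(8.314×320) = -6.745, so Q = 0.00118.
With Q = [Cr³⁺]^2/[Ni²⁺]^3 and the known concentrations, [Cr³⁺]^2 in the numerator gives [Cr³⁺] = 7.2 × 10^-4 M.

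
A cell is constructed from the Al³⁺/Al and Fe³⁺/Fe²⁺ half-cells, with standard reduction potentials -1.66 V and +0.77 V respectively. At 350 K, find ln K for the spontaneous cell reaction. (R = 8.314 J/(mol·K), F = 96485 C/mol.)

E°_cell = +0.77 − (-1.66) = 2.43 V, with n = 3 electrons transferred.
At equilibrium E = 0, so the Nernst equation gives ln K = nFE°/RT = (3)(96485)(2.43)/((8.314)(350)) = 241.72.

ln K = 241.7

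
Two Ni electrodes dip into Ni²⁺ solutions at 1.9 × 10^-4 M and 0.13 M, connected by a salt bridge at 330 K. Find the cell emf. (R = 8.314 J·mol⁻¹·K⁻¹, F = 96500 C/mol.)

0.093 V

Both half-cells are Ni²⁺/Ni, so E°_cell = 0. The concentrated side is the cathode; the cell reaction moves Ni²⁺ from high to low concentration with n = 2.
Q = [Ni²⁺]_dilute/[Ni²⁺]_conc = 1.9 × 10^-4/0.13 = 0.00146.
E = 0 − (RT/nF) ln Q = −((8.314×330)/(2×96500))(-6.528) = 0.0928 V.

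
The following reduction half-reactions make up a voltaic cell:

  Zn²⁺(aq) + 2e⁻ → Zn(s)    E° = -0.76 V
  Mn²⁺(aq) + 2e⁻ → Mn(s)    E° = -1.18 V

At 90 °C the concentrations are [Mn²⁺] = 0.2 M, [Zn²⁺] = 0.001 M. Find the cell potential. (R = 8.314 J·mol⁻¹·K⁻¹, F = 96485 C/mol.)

0.337 V

The Zn²⁺/Zn couple has the higher reduction potential and acts as the cathode, so E°_cell = -0.76 − (-1.18) = 0.42 V.
Balancing electrons gives n = 2; the reaction quotient is Q = [Mn²⁺]/[Zn²⁺] = 200.
E = E° − (RT/nF) ln Q = 0.42 − (8.314×363)/(2×96485) × (5.298) = 0.420 − 0.083 = 0.337 V.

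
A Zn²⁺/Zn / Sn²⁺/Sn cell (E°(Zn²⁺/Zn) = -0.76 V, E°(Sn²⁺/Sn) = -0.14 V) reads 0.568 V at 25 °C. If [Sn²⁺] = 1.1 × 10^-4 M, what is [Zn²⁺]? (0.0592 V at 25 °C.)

From the Nernst equation, log Q = n(E° − E)/0.0592 = 2(0.62 − 0.568)/0.0592 = 1.757, so Q = 57.1.
With Q = [Zn²⁺]/[Sn²⁺] and the known concentrations, [Zn²⁺] in the numerator gives [Zn²⁺] = 0.0063 M.

0.0063 M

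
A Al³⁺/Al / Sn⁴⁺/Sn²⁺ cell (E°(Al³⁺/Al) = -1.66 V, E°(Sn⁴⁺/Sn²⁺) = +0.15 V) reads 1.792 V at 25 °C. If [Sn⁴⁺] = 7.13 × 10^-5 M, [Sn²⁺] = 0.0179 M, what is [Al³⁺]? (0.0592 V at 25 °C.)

0.0021 M

From the Nernst equation, log Q = n(E° − E)/0.0592 = 6(1.81 − 1.792)/0.0592 = 1.824, so Q = 66.7.
With Q = [Al³⁺]^2·[Sn²⁺]^3/[Sn⁴⁺]^3 and the known concentrations, [Al³⁺]^2 in the numerator gives [Al³⁺] = 0.0021 M.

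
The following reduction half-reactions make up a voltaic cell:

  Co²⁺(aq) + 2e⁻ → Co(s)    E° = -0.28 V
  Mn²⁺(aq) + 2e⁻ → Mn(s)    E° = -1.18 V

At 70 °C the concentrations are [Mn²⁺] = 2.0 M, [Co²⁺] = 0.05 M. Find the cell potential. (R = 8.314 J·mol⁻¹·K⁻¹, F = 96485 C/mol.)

The Co²⁺/Co couple has the higher reduction potential and acts as the cathode, so E°_cell = -0.28 − (-1.18) = 0.90 V.
Balancing electrons gives n = 2; the reaction quotient is Q = [Mn²⁺]/[Co²⁺] = 40.0.
E = E° − (RT/nF) ln Q = 0.90 − (8.314×343)/(2×96485) × (3.689) = 0.900 − 0.055 = 0.845 V.

0.845 V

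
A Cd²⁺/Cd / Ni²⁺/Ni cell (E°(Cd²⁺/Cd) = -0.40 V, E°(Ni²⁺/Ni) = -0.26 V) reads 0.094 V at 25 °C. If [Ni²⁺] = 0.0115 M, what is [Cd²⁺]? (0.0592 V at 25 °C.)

From the Nernst equation, log Q = n(E° − E)/0.0592 = 2(0.14 − 0.094)/0.0592 = 1.554, so Q = 35.8.
With Q = [Cd²⁺]/[Ni²⁺] and the known concentrations, [Cd²⁺] in the numerator gives [Cd²⁺] = 0.41 M.

0.41 M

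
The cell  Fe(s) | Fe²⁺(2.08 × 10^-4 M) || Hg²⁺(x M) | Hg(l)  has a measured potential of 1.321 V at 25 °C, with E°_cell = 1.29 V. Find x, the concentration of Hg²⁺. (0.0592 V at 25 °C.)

From the Nernst equation, log Q = n(E° − E)/0.0592 = 2(1.29 − 1.321)/0.0592 = -1.047, so Q = 0.0897.
With Q = [Fe²⁺]/[Hg²⁺] and the known concentrations, [Hg²⁺] in the denominator gives [Hg²⁺] = 0.0023 M.

0.0023 M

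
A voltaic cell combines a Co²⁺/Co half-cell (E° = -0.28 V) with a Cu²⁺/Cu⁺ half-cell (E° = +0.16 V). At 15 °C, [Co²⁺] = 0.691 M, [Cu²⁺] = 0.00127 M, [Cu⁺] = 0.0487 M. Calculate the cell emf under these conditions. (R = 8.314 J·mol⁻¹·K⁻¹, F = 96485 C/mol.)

The Cu²⁺/Cu⁺ couple has the higher reduction potential and acts as the cathode, so E°_cell = +0.16 − (-0.28) = 0.44 V.
Balancing electrons gives n = 2; the reaction quotient is Q = [Co²⁺]·[Cu⁺]^2/[Cu²⁺]^2 = 1020.
E = E° − (RT/nF) ln Q = 0.44 − (8.314×288)/(2×96485) × (6.924) = 0.440 − 0.086 = 0.354 V.

0.354 V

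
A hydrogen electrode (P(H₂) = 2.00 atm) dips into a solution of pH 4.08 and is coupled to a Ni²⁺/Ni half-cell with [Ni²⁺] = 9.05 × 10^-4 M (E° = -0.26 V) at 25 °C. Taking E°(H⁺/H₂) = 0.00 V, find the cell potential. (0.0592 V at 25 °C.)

The hydrogen couple is the cathode, so E°_cell = 0.26 V; n = 2.
[H⁺] = 10^(−4.08) = 8.3 × 10^-5 M, and Q = [Ni²⁺]·P(H₂) / [H⁺]^2 = 2.62 × 10^5.
E = E° − (0.0592/2) log Q = 0.26 − (0.0592/2)(5.418) = 0.100 V.

0.100 V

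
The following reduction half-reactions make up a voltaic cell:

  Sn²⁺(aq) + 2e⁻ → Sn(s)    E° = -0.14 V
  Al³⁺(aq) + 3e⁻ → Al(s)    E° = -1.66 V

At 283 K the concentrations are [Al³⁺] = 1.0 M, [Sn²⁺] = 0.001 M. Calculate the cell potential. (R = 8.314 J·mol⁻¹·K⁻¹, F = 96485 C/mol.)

1.44 V

The Sn²⁺/Sn couple has the higher reduction potential and acts as the cathode, so E°_cell = -0.14 − (-1.66) = 1.52 V.
Balancing electrons gives n = 6; the reaction quotient is Q = [Al³⁺]^2/[Sn²⁺]^3 = 1 × 10^9.
E = E° − (RT/nF) ln Q = 1.52 − (8.314×283)/(6×96485) × (20.723) = 1.520 − 0.084 = 1.436 V.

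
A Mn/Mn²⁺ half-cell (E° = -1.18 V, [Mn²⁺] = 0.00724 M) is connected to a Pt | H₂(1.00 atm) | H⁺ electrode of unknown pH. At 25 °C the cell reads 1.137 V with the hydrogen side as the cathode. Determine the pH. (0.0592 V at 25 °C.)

E°_cell = 1.18 V and n = 2.
log Q = n(E° − E)/0.0592 = 2×(1.18 − 1.137)/0.0592 = 1.453.
With Q = [Mn²⁺]·P(H₂) / [H⁺]^2, solving for [H⁺] gives log[H⁺] = -1.796, so pH = 1.80.

pH = 1.80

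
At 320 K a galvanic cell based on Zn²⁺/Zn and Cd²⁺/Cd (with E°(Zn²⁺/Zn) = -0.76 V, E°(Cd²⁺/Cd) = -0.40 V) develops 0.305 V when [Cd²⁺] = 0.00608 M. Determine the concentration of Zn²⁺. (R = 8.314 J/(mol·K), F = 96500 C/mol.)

0.33 M

From the Nernst equation, ln Q = nF(E° − E)/RT = 2×96500×(0.36 − 0.305)/(8.314×320) = 3.990, so Q = 54.0.
With Q = [Zn²⁺]/[Cd²⁺] and the known concentrations, [Zn²⁺] in the numerator gives [Zn²⁺] = 0.33 M.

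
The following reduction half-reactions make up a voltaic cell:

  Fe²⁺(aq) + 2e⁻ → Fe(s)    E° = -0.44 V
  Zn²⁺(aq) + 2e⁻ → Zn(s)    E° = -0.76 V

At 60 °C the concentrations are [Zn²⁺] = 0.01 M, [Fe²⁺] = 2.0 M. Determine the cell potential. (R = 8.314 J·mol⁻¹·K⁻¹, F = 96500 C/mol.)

The Fe²⁺/Fe couple has the higher reduction potential and acts as the cathode, so E°_cell = -0.44 − (-0.76) = 0.32 V.
Balancing electrons gives n = 2; the reaction quotient is Q = [Zn²⁺]/[Fe²⁺] = 0.00500.
E = E° − (RT/nF) ln Q = 0.32 − (8.314×333)/(2×96500) × (-5.298) = 0.320 + 0.076 = 0.396 V.

0.396 V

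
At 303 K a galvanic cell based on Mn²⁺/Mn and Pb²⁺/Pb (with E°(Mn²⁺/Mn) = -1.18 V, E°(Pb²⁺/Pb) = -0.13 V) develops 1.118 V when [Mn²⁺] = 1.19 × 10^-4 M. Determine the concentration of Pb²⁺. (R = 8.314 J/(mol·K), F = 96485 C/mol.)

0.022 M

From the Nernst equation, ln Q = nF(E° − E)/RT = 2×96485×(1.05 − 1.118)/(8.314×303) = -5.209, so Q = 0.00547.
With Q = [Mn²⁺]/[Pb²⁺] and the known concentrations, [Pb²⁺] in the denominator gives [Pb²⁺] = 0.022 M.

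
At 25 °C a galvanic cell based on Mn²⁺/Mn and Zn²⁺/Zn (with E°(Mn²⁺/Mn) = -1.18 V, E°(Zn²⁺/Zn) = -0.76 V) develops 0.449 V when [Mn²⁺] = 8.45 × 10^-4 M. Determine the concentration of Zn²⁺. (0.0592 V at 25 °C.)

0.0081 M

From the Nernst equation, log Q = n(E° − E)/0.0592 = 2(0.42 − 0.449)/0.0592 = -0.980, so Q = 0.105.
With Q = [Mn²⁺]/[Zn²⁺] and the known concentrations, [Zn²⁺] in the denominator gives [Zn²⁺] = 0.0081 M.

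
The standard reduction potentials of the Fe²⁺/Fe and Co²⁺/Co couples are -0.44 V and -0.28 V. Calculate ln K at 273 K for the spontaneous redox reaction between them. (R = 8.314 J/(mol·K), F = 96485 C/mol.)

E°_cell = -0.28 − (-0.44) = 0.16 V, with n = 2 electrons transferred.
At equilibrium E = 0, so the Nernst equation gives ln K = nFE°/RT = (2)(96485)(0.16)/((8.314)(273)) = 13.60.

ln K = 13.6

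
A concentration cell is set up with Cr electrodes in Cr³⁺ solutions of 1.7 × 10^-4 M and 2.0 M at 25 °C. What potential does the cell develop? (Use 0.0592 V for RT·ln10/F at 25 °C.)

0.080 V

Both half-cells are Cr³⁺/Cr, so E°_cell = 0. The concentrated side is the cathode; the cell reaction moves Cr³⁺ from high to low concentration with n = 3.
Q = [Cr³⁺]_dilute/[Cr³⁺]_conc = 1.7 × 10^-4/2.0 = 8.5 × 10^-5.
E = 0 − (0.0592/3) log Q = −(0.0592/3)(-4.071) = 0.0803 V.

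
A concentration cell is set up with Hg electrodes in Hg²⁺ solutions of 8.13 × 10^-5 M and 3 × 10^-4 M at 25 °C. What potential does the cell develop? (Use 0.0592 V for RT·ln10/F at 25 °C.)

0.017 V

Both half-cells are Hg²⁺/Hg, so E°_cell = 0. The concentrated side is the cathode; the cell reaction moves Hg²⁺ from high to low concentration with n = 2.
Q = [Hg²⁺]_dilute/[Hg²⁺]_conc = 8.13 × 10^-5/3 × 10^-4 = 0.271.
E = 0 − (0.0592/2) log Q = −(0.0592/2)(-0.567) = 0.0168 V.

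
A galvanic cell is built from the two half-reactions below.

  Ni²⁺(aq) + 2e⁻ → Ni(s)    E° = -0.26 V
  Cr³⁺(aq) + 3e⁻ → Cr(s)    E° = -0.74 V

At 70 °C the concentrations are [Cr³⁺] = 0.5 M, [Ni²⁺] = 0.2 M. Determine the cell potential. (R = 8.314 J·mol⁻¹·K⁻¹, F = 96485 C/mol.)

The Ni²⁺/Ni couple has the higher reduction potential and acts as the cathode, so E°_cell = -0.26 − (-0.74) = 0.48 V.
Balancing electrons gives n = 6; the reaction quotient is Q = [Cr³⁺]^2/[Ni²⁺]^3 = 31.2.
E = E° − (RT/nF) ln Q = 0.48 − (8.314×343)/(6×96485) × (3.442) = 0.480 − 0.017 = 0.463 V.

0.463 V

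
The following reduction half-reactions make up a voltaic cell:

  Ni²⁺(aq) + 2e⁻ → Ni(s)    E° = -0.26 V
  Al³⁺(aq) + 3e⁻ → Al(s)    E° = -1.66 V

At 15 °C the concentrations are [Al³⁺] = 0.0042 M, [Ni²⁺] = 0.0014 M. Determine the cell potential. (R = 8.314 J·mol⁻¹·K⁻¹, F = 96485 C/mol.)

1.36 V

The Ni²⁺/Ni couple has the higher reduction potential and acts as the cathode, so E°_cell = -0.26 − (-1.66) = 1.40 V.
Balancing electrons gives n = 6; the reaction quotient is Q = [Al³⁺]^2/[Ni²⁺]^3 = 6430.
E = E° − (RT/nF) ln Q = 1.40 − (8.314×288)/(6×96485) × (8.769) = 1.400 − 0.036 = 1.364 V.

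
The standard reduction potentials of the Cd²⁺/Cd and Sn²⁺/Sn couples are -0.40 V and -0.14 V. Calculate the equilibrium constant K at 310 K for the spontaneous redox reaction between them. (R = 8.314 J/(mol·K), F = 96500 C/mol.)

2.9 × 10^8

E°_cell = -0.14 − (-0.40) = 0.26 V, with n = 2 electrons transferred.
At equilibrium E = 0, so the Nernst equation gives ln K = nFE°/RT = (2)(96500)(0.26)/((8.314)(310)) = 19.47.
K = e^19.47 = 2.9 × 10^8.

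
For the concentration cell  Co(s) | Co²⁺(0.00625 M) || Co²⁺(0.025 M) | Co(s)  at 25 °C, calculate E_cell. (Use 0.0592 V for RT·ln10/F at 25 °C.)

Both half-cells are Co²⁺/Co, so E°_cell = 0. The concentrated side is the cathode; the cell reaction moves Co²⁺ from high to low concentration with n = 2.
Q = [Co²⁺]_dilute/[Co²⁺]_conc = 0.00625/0.025 = 0.250.
E = 0 − (0.0592/2) log Q = −(0.0592/2)(-0.602) = 0.0178 V.

0.018 V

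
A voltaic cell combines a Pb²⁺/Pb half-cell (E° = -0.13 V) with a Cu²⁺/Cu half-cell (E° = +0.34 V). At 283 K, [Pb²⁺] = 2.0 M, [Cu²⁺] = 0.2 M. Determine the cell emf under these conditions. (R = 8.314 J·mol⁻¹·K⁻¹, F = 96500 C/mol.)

The Cu²⁺/Cu couple has the higher reduction potential and acts as the cathode, so E°_cell = +0.34 − (-0.13) = 0.47 V.
Balancing electrons gives n = 2; the reaction quotient is Q = [Pb²⁺]/[Cu²⁺] = 10.0.
E = E° − (RT/nF) ln Q = 0.47 − (8.314×283)/(2×96500) × (2.303) = 0.470 − 0.028 = 0.442 V.

0.442 V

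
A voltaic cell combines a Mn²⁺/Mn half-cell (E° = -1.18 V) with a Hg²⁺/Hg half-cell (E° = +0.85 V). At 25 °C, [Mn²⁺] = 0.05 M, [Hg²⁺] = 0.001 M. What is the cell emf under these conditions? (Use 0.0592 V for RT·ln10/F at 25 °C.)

The Hg²⁺/Hg couple has the higher reduction potential and acts as the cathode, so E°_cell = +0.85 − (-1.18) = 2.03 V.
Balancing electrons gives n = 2; the reaction quotient is Q = [Mn²⁺]/[Hg²⁺] = 50.0.
At 25 °C, E = E° − (0.0592/n) log Q = 2.03 − (0.0592/2)(1.699) = 2.030 − 0.050 = 1.980 V.

1.98 V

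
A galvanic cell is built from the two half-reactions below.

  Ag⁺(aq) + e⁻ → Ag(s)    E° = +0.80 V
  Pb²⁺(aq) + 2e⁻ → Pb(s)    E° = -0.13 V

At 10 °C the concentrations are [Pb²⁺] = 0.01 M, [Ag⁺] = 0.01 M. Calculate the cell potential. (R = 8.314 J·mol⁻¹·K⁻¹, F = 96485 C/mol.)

0.874 V

The Ag⁺/Ag couple has the higher reduction potential and acts as the cathode, so E°_cell = +0.80 − (-0.13) = 0.93 V.
Balancing electrons gives n = 2; the reaction quotient is Q = [Pb²⁺]/[Ag⁺]^2 = 100.
E = E° − (RT/nF) ln Q = 0.93 − (8.314×283)/(2×96485) × (4.605) = 0.930 − 0.056 = 0.874 V.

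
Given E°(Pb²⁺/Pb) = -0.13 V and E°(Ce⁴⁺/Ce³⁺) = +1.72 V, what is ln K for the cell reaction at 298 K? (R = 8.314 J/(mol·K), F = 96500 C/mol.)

ln K = 144.1

E°_cell = +1.72 − (-0.13) = 1.85 V, with n = 2 electrons transferred.
At equilibrium E = 0, so the Nernst equation gives ln K = nFE°/RT = (2)(96500)(1.85)/((8.314)(298)) = 144.11.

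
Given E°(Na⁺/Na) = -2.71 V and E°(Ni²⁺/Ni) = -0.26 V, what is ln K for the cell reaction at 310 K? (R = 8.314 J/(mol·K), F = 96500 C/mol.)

E°_cell = -0.26 − (-2.71) = 2.45 V, with n = 2 electrons transferred.
At equilibrium E = 0, so the Nernst equation gives ln K = nFE°/RT = (2)(96500)(2.45)/((8.314)(310)) = 183.46.

ln K = 183.5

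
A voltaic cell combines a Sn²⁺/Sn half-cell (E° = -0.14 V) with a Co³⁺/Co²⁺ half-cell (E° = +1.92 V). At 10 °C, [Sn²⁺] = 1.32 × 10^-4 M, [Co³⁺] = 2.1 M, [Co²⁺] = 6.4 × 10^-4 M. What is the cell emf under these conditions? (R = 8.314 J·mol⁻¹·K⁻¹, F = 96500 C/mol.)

2.37 V

The Co³⁺/Co²⁺ couple has the higher reduction potential and acts as the cathode, so E°_cell = +1.92 − (-0.14) = 2.06 V.
Balancing electrons gives n = 2; the reaction quotient is Q = [Sn²⁺]·[Co²⁺]^2/[Co³⁺]^2 = 1.23 × 10^-11.
E = E° − (RT/nF) ln Q = 2.06 − (8.314×283)/(2×96500) × (-25.125) = 2.060 + 0.306 = 2.366 V.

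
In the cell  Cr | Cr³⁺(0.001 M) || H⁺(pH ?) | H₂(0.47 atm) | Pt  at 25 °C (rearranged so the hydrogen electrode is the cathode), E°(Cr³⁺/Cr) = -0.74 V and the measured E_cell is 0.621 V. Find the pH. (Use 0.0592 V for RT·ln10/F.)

pH = 3.17

E°_cell = 0.74 V and n = 6.
log Q = n(E° − E)/0.0592 = 6×(0.74 − 0.621)/0.0592 = 12.061.
With Q = [Cr³⁺]^2·P(H₂)^3 / [H⁺]^6, solving for [H⁺] gives log[H⁺] = -3.174, so pH = 3.17.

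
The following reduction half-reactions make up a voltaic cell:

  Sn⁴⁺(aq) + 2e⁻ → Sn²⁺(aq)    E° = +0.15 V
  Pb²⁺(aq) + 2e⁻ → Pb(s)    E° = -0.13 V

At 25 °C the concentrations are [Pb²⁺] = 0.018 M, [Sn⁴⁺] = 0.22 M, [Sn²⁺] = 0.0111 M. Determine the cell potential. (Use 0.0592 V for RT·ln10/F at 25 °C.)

0.370 V

The Sn⁴⁺/Sn²⁺ couple has the higher reduction potential and acts as the cathode, so E°_cell = +0.15 − (-0.13) = 0.28 V.
Balancing electrons gives n = 2; the reaction quotient is Q = [Pb²⁺]·[Sn²⁺]/[Sn⁴⁺] = 9.08 × 10^-4.
At 25 °C, E = E° − (0.0592/n) log Q = 0.28 − (0.0592/2)(-3.042) = 0.280 + 0.090 = 0.370 V.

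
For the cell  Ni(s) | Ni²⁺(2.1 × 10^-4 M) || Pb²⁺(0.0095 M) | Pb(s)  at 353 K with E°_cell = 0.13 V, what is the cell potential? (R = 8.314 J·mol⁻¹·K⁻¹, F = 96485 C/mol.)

0.188 V

Balancing electrons gives n = 2; the reaction quotient is Q = [Ni²⁺]/[Pb²⁺] = 0.0221.
E = E° − (RT/nF) ln Q = 0.13 − (8.314×353)/(2×96485) × (-3.812) = 0.130 + 0.058 = 0.188 V.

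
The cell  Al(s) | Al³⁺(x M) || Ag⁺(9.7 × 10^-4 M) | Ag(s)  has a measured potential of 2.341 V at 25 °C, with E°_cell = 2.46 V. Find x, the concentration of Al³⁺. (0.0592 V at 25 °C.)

From the Nernst equation, log Q = n(E° − E)/0.0592 = 3(2.46 − 2.341)/0.0592 = 6.030, so Q = 1.07 × 10^6.
With Q = [Al³⁺]/[Ag⁺]^3 and the known concentrations, [Al³⁺] in the numerator gives [Al³⁺] = 9.8 × 10^-4 M.

9.8 × 10^-4 M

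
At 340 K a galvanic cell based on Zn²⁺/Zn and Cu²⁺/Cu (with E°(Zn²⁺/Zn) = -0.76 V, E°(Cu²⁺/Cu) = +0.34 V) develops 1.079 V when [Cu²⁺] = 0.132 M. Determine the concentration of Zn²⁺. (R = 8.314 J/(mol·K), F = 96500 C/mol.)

From the Nernst equation, ln Q = nF(E° − E)/RT = 2×96500×(1.10 − 1.079)/(8.314×340) = 1.434, so Q = 4.19.
With Q = [Zn²⁺]/[Cu²⁺] and the known concentrations, [Zn²⁺] in the numerator gives [Zn²⁺] = 0.55 M.

0.55 M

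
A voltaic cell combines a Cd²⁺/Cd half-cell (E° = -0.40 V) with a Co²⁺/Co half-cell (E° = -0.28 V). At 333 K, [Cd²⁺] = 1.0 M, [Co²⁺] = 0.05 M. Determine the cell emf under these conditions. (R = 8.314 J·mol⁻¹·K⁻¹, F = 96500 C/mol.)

0.077 V

The Co²⁺/Co couple has the higher reduction potential and acts as the cathode, so E°_cell = -0.28 − (-0.40) = 0.12 V.
Balancing electrons gives n = 2; the reaction quotient is Q = [Cd²⁺]/[Co²⁺] = 20.0.
E = E° − (RT/nF) ln Q = 0.12 − (8.314×333)/(2×96500) × (2.996) = 0.120 − 0.043 = 0.077 V.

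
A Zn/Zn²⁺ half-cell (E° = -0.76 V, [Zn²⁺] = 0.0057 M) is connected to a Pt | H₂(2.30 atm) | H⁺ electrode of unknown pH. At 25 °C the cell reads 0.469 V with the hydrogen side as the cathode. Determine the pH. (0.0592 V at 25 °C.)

E°_cell = 0.76 V and n = 2.
log Q = n(E° − E)/0.0592 = 2×(0.76 − 0.469)/0.0592 = 9.831.
With Q = [Zn²⁺]·P(H₂) / [H⁺]^2, solving for [H⁺] gives log[H⁺] = -5.857, so pH = 5.86.

pH = 5.86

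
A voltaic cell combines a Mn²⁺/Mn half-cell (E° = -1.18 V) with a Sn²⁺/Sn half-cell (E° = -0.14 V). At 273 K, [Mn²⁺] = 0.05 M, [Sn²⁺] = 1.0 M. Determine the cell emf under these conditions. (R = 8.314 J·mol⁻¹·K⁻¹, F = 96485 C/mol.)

1.08 V

The Sn²⁺/Sn couple has the higher reduction potential and acts as the cathode, so E°_cell = -0.14 − (-1.18) = 1.04 V.
Balancing electrons gives n = 2; the reaction quotient is Q = [Mn²⁺]/[Sn²⁺] = 0.0500.
E = E° − (RT/nF) ln Q = 1.04 − (8.314×273)/(2×96485) × (-2.996) = 1.040 + 0.035 = 1.075 V.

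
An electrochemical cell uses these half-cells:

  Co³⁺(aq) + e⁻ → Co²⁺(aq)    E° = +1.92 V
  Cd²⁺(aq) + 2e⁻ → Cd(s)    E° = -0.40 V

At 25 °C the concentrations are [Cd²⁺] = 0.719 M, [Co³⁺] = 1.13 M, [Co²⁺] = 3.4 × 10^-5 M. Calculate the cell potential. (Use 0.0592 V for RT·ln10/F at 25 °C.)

2.59 V

The Co³⁺/Co²⁺ couple has the higher reduction potential and acts as the cathode, so E°_cell = +1.92 − (-0.40) = 2.32 V.
Balancing electrons gives n = 2; the reaction quotient is Q = [Cd²⁺]·[Co²⁺]^2/[Co³⁺]^2 = 6.51 × 10^-10.
At 25 °C, E = E° − (0.0592/n) log Q = 2.32 − (0.0592/2)(-9.186) = 2.320 + 0.272 = 2.592 V.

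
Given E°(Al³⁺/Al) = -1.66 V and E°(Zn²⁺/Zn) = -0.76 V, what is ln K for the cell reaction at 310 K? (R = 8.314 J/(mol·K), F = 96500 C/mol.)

ln K = 202.2

E°_cell = -0.76 − (-1.66) = 0.90 V, with n = 6 electrons transferred.
At equilibrium E = 0, so the Nernst equation gives ln K = nFE°/RT = (6)(96500)(0.90)/((8.314)(310)) = 202.19.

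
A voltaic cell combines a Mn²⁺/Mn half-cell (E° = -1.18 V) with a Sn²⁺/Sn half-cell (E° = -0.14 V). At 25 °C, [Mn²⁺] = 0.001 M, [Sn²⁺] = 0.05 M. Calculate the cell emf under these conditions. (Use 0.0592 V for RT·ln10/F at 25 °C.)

1.09 V

The Sn²⁺/Sn couple has the higher reduction potential and acts as the cathode, so E°_cell = -0.14 − (-1.18) = 1.04 V.
Balancing electrons gives n = 2; the reaction quotient is Q = [Mn²⁺]/[Sn²⁺] = 0.0200.
At 25 °C, E = E° − (0.0592/n) log Q = 1.04 − (0.0592/2)(-1.699) = 1.040 + 0.050 = 1.090 V.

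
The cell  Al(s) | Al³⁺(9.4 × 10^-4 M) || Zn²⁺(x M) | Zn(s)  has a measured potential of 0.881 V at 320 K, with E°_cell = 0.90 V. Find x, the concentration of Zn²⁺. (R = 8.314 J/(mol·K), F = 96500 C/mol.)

From the Nernst equation, ln Q = nF(E° − E)/RT = 6×96500×(0.90 − 0.881)/(8.314×320) = 4.135, so Q = 62.5.
With Q = [Al³⁺]^2/[Zn²⁺]^3 and the known concentrations, [Zn²⁺]^3 in the denominator gives [Zn²⁺] = 0.0024 M.

0.0024 M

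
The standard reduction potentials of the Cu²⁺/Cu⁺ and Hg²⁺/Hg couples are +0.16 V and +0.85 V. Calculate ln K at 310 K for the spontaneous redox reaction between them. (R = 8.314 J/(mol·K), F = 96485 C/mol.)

ln K = 51.7

E°_cell = +0.85 − (+0.16) = 0.69 V, with n = 2 electrons transferred.
At equilibrium E = 0, so the Nernst equation gives ln K = nFE°/RT = (2)(96485)(0.69)/((8.314)(310)) = 51.66.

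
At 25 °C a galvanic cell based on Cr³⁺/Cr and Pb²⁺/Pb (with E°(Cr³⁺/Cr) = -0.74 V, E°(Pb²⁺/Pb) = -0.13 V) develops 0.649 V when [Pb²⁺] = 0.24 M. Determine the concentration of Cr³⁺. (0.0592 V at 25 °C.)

0.0012 M

From the Nernst equation, log Q = n(E° − E)/0.0592 = 6(0.61 − 0.649)/0.0592 = -3.953, so Q = 1.12 × 10^-4.
With Q = [Cr³⁺]^2/[Pb²⁺]^3 and the known concentrations, [Cr³⁺]^2 in the numerator gives [Cr³⁺] = 0.0012 M.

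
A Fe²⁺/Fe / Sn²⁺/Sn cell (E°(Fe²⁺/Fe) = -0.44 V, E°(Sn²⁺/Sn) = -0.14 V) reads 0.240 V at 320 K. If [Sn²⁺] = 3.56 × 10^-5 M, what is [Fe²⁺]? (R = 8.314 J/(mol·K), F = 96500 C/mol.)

From the Nernst equation, ln Q = nF(E° − E)/RT = 2×96500×(0.30 − 0.240)/(8.314×320) = 4.353, so Q = 77.7.
With Q = [Fe²⁺]/[Sn²⁺] and the known concentrations, [Fe²⁺] in the numerator gives [Fe²⁺] = 0.0028 M.

0.0028 M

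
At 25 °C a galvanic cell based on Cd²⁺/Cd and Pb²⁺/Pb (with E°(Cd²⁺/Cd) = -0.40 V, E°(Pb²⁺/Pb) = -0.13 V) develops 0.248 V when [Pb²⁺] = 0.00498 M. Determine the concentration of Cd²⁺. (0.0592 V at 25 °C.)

From the Nernst equation, log Q = n(E° − E)/0.0592 = 2(0.27 − 0.248)/0.0592 = 0.743, so Q = 5.54.
With Q = [Cd²⁺]/[Pb²⁺] and the known concentrations, [Cd²⁺] in the numerator gives [Cd²⁺] = 0.028 M.

0.028 M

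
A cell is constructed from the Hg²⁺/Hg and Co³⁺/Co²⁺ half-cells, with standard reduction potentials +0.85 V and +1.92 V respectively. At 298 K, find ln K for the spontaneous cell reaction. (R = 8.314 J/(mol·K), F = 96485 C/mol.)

E°_cell = +1.92 − (+0.85) = 1.07 V, with n = 2 electrons transferred.
At equilibrium E = 0, so the Nernst equation gives ln K = nFE°/RT = (2)(96485)(1.07)/((8.314)(298)) = 83.34.

ln K = 83.3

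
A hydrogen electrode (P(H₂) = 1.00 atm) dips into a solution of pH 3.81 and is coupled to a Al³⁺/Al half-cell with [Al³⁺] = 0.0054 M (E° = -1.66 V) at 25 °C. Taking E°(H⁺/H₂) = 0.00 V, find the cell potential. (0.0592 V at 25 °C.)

1.48 V

The hydrogen couple is the cathode, so E°_cell = 1.66 V; n = 6.
[H⁺] = 10^(−3.81) = 1.5 × 10^-4 M, and Q = [Al³⁺]^2·P(H₂)^3 / [H⁺]^6 = 2.11 × 10^18.
E = E° − (0.0592/6) log Q = 1.66 − (0.0592/6)(18.325) = 1.479 V.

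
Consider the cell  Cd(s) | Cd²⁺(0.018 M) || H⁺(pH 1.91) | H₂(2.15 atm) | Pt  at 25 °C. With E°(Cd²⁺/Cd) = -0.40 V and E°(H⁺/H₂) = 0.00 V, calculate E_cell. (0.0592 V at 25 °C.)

0.33 V

The hydrogen couple is the cathode, so E°_cell = 0.40 V; n = 2.
[H⁺] = 10^(−1.91) = 0.012 M, and Q = [Cd²⁺]·P(H₂) / [H⁺]^2 = 256.
E = E° − (0.0592/2) log Q = 0.40 − (0.0592/2)(2.408) = 0.329 V.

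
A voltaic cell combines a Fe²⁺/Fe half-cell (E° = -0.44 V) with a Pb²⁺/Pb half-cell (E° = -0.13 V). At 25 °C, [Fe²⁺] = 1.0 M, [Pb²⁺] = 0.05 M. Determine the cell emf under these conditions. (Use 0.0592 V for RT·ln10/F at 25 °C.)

The Pb²⁺/Pb couple has the higher reduction potential and acts as the cathode, so E°_cell = -0.13 − (-0.44) = 0.31 V.
Balancing electrons gives n = 2; the reaction quotient is Q = [Fe²⁺]/[Pb²⁺] = 20.0.
At 25 °C, E = E° − (0.0592/n) log Q = 0.31 − (0.0592/2)(1.301) = 0.310 − 0.039 = 0.271 V.

0.271 V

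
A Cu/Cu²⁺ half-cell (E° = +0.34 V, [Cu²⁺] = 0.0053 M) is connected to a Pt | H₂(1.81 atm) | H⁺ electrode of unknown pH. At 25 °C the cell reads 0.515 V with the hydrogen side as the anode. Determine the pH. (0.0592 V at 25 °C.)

E°_cell = 0.34 V and n = 2.
log Q = n(E° − E)/0.0592 = 2×(0.34 − 0.515)/0.0592 = -5.912.
With Q = [H⁺]^2 / ([Cu²⁺]·P(H₂)), solving for [H⁺] gives log[H⁺] = -3.965, so pH = 3.97.

pH = 3.97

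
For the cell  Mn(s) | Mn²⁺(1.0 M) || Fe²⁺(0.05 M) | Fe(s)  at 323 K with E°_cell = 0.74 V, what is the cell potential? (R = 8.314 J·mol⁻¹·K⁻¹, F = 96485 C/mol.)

Balancing electrons gives n = 2; the reaction quotient is Q = [Mn²⁺]/[Fe²⁺] = 20.0.
E = E° − (RT/nF) ln Q = 0.74 − (8.314×323)/(2×96485) × (2.996) = 0.740 − 0.042 = 0.698 V.

0.698 V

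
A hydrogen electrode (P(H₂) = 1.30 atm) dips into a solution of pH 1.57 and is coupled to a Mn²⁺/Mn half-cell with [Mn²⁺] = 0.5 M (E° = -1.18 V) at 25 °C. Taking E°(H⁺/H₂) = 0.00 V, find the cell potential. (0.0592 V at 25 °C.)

1.09 V

The hydrogen couple is the cathode, so E°_cell = 1.18 V; n = 2.
[H⁺] = 10^(−1.57) = 0.027 M, and Q = [Mn²⁺]·P(H₂) / [H⁺]^2 = 897.
E = E° − (0.0592/2) log Q = 1.18 − (0.0592/2)(2.953) = 1.093 V.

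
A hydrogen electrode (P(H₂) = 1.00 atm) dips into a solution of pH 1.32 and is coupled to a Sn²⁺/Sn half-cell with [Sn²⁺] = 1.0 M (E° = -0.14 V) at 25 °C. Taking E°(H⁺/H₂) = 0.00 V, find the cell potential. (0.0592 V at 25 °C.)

The hydrogen couple is the cathode, so E°_cell = 0.14 V; n = 2.
[H⁺] = 10^(−1.32) = 0.048 M, and Q = [Sn²⁺]·P(H₂) / [H⁺]^2 = 437.
E = E° − (0.0592/2) log Q = 0.14 − (0.0592/2)(2.640) = 0.062 V.

0.062 V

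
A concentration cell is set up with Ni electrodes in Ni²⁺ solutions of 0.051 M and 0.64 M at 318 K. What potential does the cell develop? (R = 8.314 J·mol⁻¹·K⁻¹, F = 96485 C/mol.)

Both half-cells are Ni²⁺/Ni, so E°_cell = 0. The concentrated side is the cathode; the cell reaction moves Ni²⁺ from high to low concentration with n = 2.
Q = [Ni²⁺]_dilute/[Ni²⁺]_conc = 0.051/0.64 = 0.0797.
E = 0 − (RT/nF) ln Q = −((8.314×318)/(2×96485))(-2.530) = 0.0347 V.

0.035 V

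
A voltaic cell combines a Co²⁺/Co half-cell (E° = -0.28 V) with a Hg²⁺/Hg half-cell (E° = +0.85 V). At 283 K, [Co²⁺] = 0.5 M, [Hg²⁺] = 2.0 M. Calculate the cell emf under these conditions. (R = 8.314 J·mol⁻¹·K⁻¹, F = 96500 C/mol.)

The Hg²⁺/Hg couple has the higher reduction potential and acts as the cathode, so E°_cell = +0.85 − (-0.28) = 1.13 V.
Balancing electrons gives n = 2; the reaction quotient is Q = [Co²⁺]/[Hg²⁺] = 0.250.
E = E° − (RT/nF) ln Q = 1.13 − (8.314×283)/(2×96500) × (-1.386) = 1.130 + 0.017 = 1.147 V.

1.15 V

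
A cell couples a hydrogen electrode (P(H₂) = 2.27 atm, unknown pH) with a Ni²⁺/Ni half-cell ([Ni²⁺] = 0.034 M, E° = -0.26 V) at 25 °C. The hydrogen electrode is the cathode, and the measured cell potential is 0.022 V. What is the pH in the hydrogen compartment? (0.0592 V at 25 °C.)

E°_cell = 0.26 V and n = 2.
log Q = n(E° − E)/0.0592 = 2×(0.26 − 0.022)/0.0592 = 8.041.
With Q = [Ni²⁺]·P(H₂) / [H⁺]^2, solving for [H⁺] gives log[H⁺] = -4.577, so pH = 4.58.

pH = 4.58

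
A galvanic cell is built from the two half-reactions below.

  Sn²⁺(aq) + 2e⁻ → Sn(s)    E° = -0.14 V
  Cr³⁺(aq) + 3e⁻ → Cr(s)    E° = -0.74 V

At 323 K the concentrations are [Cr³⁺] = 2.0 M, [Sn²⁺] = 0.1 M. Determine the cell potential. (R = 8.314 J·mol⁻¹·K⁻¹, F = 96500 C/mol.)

0.562 V

The Sn²⁺/Sn couple has the higher reduction potential and acts as the cathode, so E°_cell = -0.14 − (-0.74) = 0.60 V.
Balancing electrons gives n = 6; the reaction quotient is Q = [Cr³⁺]^2/[Sn²⁺]^3 = 4000.
E = E° − (RT/nF) ln Q = 0.60 − (8.314×323)/(6×96500) × (8.294) = 0.600 − 0.038 = 0.562 V.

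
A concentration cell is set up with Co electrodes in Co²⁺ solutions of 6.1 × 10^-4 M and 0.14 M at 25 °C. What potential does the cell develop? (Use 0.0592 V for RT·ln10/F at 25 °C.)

Both half-cells are Co²⁺/Co, so E°_cell = 0. The concentrated side is the cathode; the cell reaction moves Co²⁺ from high to low concentration with n = 2.
Q = [Co²⁺]_dilute/[Co²⁺]_conc = 6.1 × 10^-4/0.14 = 0.00436.
E = 0 − (0.0592/2) log Q = −(0.0592/2)(-2.361) = 0.0699 V.

0.070 V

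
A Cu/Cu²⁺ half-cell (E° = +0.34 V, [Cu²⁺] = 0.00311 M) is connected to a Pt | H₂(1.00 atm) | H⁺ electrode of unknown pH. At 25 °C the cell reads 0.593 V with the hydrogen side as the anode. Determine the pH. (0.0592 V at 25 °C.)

E°_cell = 0.34 V and n = 2.
log Q = n(E° − E)/0.0592 = 2×(0.34 − 0.593)/0.0592 = -8.547.
With Q = [H⁺]^2 / ([Cu²⁺]·P(H₂)), solving for [H⁺] gives log[H⁺] = -5.527, so pH = 5.53.

pH = 5.53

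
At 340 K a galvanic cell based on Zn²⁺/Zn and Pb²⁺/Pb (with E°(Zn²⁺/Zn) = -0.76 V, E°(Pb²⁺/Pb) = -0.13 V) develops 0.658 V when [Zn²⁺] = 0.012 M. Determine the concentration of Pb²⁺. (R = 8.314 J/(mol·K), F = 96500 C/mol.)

From the Nernst equation, ln Q = nF(E° − E)/RT = 2×96500×(0.63 − 0.658)/(8.314×340) = -1.912, so Q = 0.148.
With Q = [Zn²⁺]/[Pb²⁺] and the known concentrations, [Pb²⁺] in the denominator gives [Pb²⁺] = 0.081 M.

0.081 M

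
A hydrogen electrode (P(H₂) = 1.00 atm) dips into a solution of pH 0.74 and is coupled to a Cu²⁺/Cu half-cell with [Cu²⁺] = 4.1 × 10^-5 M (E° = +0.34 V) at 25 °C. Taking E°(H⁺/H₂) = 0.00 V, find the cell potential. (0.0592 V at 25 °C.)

The Cu²⁺/Cu couple is the cathode, so E°_cell = 0.34 V; n = 2.
[H⁺] = 10^(−0.74) = 0.18 M, and Q = [H⁺]^2 / ([Cu²⁺]·P(H₂)) = 808.
E = E° − (0.0592/2) log Q = 0.34 − (0.0592/2)(2.907) = 0.254 V.

0.25 V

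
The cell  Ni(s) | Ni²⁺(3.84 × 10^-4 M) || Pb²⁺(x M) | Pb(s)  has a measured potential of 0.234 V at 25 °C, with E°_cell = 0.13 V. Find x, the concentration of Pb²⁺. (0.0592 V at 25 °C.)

1.3 M

From the Nernst equation, log Q = n(E° − E)/0.0592 = 2(0.13 − 0.234)/0.0592 = -3.514, so Q = 3.07 × 10^-4.
With Q = [Ni²⁺]/[Pb²⁺] and the known concentrations, [Pb²⁺] in the denominator gives [Pb²⁺] = 1.3 M.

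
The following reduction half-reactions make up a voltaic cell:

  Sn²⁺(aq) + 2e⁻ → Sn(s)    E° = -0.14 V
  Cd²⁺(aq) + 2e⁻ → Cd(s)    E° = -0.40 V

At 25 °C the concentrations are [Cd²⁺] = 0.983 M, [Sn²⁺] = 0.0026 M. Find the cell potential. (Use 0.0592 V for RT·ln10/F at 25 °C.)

0.184 V

The Sn²⁺/Sn couple has the higher reduction potential and acts as the cathode, so E°_cell = -0.14 − (-0.40) = 0.26 V.
Balancing electrons gives n = 2; the reaction quotient is Q = [Cd²⁺]/[Sn²⁺] = 378.
At 25 °C, E = E° − (0.0592/n) log Q = 0.26 − (0.0592/2)(2.578) = 0.260 − 0.076 = 0.184 V.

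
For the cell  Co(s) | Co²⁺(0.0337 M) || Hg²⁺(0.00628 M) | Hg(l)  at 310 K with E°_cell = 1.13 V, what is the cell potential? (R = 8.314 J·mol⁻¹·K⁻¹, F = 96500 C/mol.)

Balancing electrons gives n = 2; the reaction quotient is Q = [Co²⁺]/[Hg²⁺] = 5.37.
E = E° − (RT/nF) ln Q = 1.13 − (8.314×310)/(2×96500) × (1.680) = 1.130 − 0.022 = 1.108 V.

1.11 V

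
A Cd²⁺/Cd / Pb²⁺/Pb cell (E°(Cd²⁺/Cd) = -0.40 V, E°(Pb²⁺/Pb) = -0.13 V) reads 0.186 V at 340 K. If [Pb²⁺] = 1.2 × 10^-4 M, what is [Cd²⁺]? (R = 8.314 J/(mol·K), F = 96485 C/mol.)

0.037 M

From the Nernst equation, ln Q = nF(E° − E)/RT = 2×96485×(0.27 − 0.186)/(8.314×340) = 5.734, so Q = 309.
With Q = [Cd²⁺]/[Pb²⁺] and the known concentrations, [Cd²⁺] in the numerator gives [Cd²⁺] = 0.037 M.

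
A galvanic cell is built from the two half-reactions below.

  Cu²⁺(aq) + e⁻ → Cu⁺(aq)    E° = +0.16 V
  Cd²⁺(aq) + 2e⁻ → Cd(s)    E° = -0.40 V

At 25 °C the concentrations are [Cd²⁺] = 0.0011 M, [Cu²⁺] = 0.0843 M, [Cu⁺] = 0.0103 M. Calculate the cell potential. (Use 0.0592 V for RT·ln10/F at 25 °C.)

The Cu²⁺/Cu⁺ couple has the higher reduction potential and acts as the cathode, so E°_cell = +0.16 − (-0.40) = 0.56 V.
Balancing electrons gives n = 2; the reaction quotient is Q = [Cd²⁺]·[Cu⁺]^2/[Cu²⁺]^2 = 1.64 × 10^-5.
At 25 °C, E = E° − (0.0592/n) log Q = 0.56 − (0.0592/2)(-4.785) = 0.560 + 0.142 = 0.702 V.

0.702 V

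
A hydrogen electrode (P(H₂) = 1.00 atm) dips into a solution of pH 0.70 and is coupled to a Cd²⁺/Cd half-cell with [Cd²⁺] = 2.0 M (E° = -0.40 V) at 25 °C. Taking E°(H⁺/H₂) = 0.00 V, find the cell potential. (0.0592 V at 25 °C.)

The hydrogen couple is the cathode, so E°_cell = 0.40 V; n = 2.
[H⁺] = 10^(−0.70) = 0.20 M, and Q = [Cd²⁺]·P(H₂) / [H⁺]^2 = 50.2.
E = E° − (0.0592/2) log Q = 0.40 − (0.0592/2)(1.701) = 0.350 V.

0.35 V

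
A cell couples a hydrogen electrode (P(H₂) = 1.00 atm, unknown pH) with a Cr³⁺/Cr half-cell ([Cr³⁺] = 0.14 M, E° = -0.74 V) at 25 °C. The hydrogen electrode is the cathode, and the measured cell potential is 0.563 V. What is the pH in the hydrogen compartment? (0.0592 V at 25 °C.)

E°_cell = 0.74 V and n = 6.
log Q = n(E° − E)/0.0592 = 6×(0.74 − 0.563)/0.0592 = 17.939.
With Q = [Cr³⁺]^2·P(H₂)^3 / [H⁺]^6, solving for [H⁺] gives log[H⁺] = -3.274, so pH = 3.27.

pH = 3.27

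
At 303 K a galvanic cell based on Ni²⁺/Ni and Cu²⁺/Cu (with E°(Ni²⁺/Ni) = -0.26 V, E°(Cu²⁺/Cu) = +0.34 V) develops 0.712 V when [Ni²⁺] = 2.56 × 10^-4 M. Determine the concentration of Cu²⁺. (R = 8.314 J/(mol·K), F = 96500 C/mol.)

From the Nernst equation, ln Q = nF(E° − E)/RT = 2×96500×(0.60 − 0.712)/(8.314×303) = -8.581, so Q = 1.88 × 10^-4.
With Q = [Ni²⁺]/[Cu²⁺] and the known concentrations, [Cu²⁺] in the denominator gives [Cu²⁺] = 1.4 M.

1.4 M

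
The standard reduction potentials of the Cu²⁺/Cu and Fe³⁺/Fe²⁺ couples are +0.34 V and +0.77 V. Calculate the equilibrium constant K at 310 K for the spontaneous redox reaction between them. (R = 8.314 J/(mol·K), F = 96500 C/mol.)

9.6 × 10^13

E°_cell = +0.77 − (+0.34) = 0.43 V, with n = 2 electrons transferred.
At equilibrium E = 0, so the Nernst equation gives ln K = nFE°/RT = (2)(96500)(0.43)/((8.314)(310)) = 32.20.
K = e^32.20 = 9.6 × 10^13.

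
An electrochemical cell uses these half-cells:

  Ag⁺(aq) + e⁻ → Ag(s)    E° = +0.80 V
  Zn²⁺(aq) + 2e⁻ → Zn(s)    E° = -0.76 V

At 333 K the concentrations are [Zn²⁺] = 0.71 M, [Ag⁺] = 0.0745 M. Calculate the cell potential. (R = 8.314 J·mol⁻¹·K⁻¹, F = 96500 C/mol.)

1.49 V

The Ag⁺/Ag couple has the higher reduction potential and acts as the cathode, so E°_cell = +0.80 − (-0.76) = 1.56 V.
Balancing electrons gives n = 2; the reaction quotient is Q = [Zn²⁺]/[Ag⁺]^2 = 128.
E = E° − (RT/nF) ln Q = 1.56 − (8.314×333)/(2×96500) × (4.851) = 1.560 − 0.070 = 1.490 V.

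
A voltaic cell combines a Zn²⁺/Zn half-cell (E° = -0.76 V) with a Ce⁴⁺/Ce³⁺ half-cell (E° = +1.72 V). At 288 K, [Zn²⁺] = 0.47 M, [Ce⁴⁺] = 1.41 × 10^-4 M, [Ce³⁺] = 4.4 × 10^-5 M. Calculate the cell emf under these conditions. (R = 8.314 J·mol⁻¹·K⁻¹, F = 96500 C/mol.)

The Ce⁴⁺/Ce³⁺ couple has the higher reduction potential and acts as the cathode, so E°_cell = +1.72 − (-0.76) = 2.48 V.
Balancing electrons gives n = 2; the reaction quotient is Q = [Zn²⁺]·[Ce³⁺]^2/[Ce⁴⁺]^2 = 0.0458.
E = E° − (RT/nF) ln Q = 2.48 − (8.314×288)/(2×96500) × (-3.084) = 2.480 + 0.038 = 2.518 V.

2.52 V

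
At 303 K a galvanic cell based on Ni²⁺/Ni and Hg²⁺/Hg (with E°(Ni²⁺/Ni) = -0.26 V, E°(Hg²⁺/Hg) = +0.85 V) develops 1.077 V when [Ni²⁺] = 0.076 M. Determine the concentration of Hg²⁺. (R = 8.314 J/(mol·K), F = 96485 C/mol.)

From the Nernst equation, ln Q = nF(E° − E)/RT = 2×96485×(1.11 − 1.077)/(8.314×303) = 2.528, so Q = 12.5.
With Q = [Ni²⁺]/[Hg²⁺] and the known concentrations, [Hg²⁺] in the denominator gives [Hg²⁺] = 0.0061 M.

0.0061 M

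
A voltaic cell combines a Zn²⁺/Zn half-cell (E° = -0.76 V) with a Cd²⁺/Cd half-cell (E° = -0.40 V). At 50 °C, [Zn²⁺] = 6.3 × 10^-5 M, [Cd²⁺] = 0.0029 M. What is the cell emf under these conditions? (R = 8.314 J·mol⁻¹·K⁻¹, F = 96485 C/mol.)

The Cd²⁺/Cd couple has the higher reduction potential and acts as the cathode, so E°_cell = -0.40 − (-0.76) = 0.36 V.
Balancing electrons gives n = 2; the reaction quotient is Q = [Zn²⁺]/[Cd²⁺] = 0.0217.
E = E° − (RT/nF) ln Q = 0.36 − (8.314×323)/(2×96485) × (-3.829) = 0.360 + 0.053 = 0.413 V.

0.413 V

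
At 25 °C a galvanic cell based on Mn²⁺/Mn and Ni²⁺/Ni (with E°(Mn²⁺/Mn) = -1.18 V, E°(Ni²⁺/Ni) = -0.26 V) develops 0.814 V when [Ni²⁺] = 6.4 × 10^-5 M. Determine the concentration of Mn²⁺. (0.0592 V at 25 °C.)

From the Nernst equation, log Q = n(E° − E)/0.0592 = 2(0.92 − 0.814)/0.0592 = 3.581, so Q = 3810.
With Q = [Mn²⁺]/[Ni²⁺] and the known concentrations, [Mn²⁺] in the numerator gives [Mn²⁺] = 0.24 M.

0.24 M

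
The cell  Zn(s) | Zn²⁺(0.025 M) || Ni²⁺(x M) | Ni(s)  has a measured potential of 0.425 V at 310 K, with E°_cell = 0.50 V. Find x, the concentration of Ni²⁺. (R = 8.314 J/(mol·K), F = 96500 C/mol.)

9.1 × 10^-5 M

From the Nernst equation, ln Q = nF(E° − E)/RT = 2×96500×(0.50 − 0.425)/(8.314×310) = 5.616, so Q = 275.
With Q = [Zn²⁺]/[Ni²⁺] and the known concentrations, [Ni²⁺] in the denominator gives [Ni²⁺] = 9.1 × 10^-5 M.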